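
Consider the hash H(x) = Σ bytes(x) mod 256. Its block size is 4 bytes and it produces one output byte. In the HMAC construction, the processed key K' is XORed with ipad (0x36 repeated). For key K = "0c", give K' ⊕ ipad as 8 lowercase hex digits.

Key "0c" = 30 63 is 2 bytes ≤ B = 4; zero-pad to 4 bytes: K' = 30 63 00 00.
XOR each byte with 0x36: 30⊕36=06, 63⊕36=55, 00⊕36=36, 00⊕36=36.

06553636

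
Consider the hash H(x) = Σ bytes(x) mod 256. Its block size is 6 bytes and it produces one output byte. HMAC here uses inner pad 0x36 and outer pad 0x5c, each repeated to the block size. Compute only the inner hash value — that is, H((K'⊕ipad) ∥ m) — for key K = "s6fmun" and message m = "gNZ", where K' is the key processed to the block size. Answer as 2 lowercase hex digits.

Key "s6fmun" = 73 36 66 6d 75 6e is exactly B = 6 bytes: K' = 73 36 66 6d 75 6e.
K' ⊕ ipad = 45 00 50 5b 43 58.
Inner input = 45 00 50 5b 43 58 ∥ 67 4e 5a.
Inner hash: sum = 69+0+80+91+67+88+103+78+90 = 666; mod 256 = 154 → 9a.

9a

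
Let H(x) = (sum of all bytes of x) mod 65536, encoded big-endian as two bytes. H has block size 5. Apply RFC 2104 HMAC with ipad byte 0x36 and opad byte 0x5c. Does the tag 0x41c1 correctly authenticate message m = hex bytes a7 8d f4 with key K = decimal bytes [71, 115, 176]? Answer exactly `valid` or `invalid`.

Key decimal bytes [71, 115, 176] = 47 73 b0 is 3 bytes ≤ B = 5; zero-pad to 5 bytes: K' = 47 73 b0 00 00.
K' ⊕ ipad = 71 45 86 36 36; K' ⊕ opad = 1b 2f ec 5c 5c.
Inner hash: sum = 113+69+134+54+54+167+141+244 = 976 → 03 d0.
Outer hash (recomputed tag): sum = 27+47+236+92+92+3+208 = 705 → 02 c1.
Recomputed tag = 02c1; claimed = 41c1 → mismatch.

invalid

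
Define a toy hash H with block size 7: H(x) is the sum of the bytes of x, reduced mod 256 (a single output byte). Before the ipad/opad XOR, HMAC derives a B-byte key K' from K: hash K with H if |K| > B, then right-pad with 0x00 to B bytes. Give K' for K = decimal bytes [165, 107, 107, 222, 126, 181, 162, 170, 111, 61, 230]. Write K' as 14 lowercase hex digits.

|K| = 11 > B = 7, so first hash the key.
H(K): sum = 165+107+107+222+126+181+162+170+111+61+230 = 1642; mod 256 = 106 → 6a.
Zero-pad H(K) = 6a to 7 bytes: K' = 6a 00 00 00 00 00 00.

6a000000000000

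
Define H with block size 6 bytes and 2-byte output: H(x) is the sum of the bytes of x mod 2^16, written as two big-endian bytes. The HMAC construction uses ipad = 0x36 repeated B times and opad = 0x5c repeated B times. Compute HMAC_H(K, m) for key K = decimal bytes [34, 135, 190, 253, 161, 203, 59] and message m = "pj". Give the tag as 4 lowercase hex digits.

Key decimal bytes [34, 135, 190, 253, 161, 203, 59] = 22 87 be fd a1 cb 3b is 7 bytes > B = 6, so hash it first: H(key) = 04 0b, then zero-pad to 6 bytes: K' = 04 0b 00 00 00 00.
K' ⊕ ipad = 32 3d 36 36 36 36.  K' ⊕ opad = 58 57 5c 5c 5c 5c.
Inner input = (K'⊕ipad) ∥ m = 32 3d 36 36 36 36 ∥ 70 6a.
Inner hash: sum = 50+61+54+54+54+54+112+106 = 545 → 02 21.
Outer input = (K'⊕opad) ∥ inner = 58 57 5c 5c 5c 5c ∥ 02 21.
Outer hash (tag): sum = 88+87+92+92+92+92+2+33 = 578 → 02 42.

0242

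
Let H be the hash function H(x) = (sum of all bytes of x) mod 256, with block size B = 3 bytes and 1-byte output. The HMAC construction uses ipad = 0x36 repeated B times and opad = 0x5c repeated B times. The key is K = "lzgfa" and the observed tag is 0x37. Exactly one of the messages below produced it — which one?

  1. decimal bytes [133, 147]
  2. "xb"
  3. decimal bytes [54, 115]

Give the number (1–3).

Key "lzgfa" = 6c 7a 67 66 61 is 5 bytes > B = 3, so hash it first: H(key) = 14, then zero-pad to 3 bytes: K' = 14 00 00.
K' ⊕ ipad = 22 36 36; K' ⊕ opad = 48 5c 5c.
m1: inner = H(22 36 36 85 93) = a6; tag = H(48 5c 5c a6) = a6
m2: inner = H(22 36 36 78 62) = 68; tag = H(48 5c 5c 68) = 68
m3: inner = H(22 36 36 36 73) = 37; tag = H(48 5c 5c 37) = 37 ← matches

3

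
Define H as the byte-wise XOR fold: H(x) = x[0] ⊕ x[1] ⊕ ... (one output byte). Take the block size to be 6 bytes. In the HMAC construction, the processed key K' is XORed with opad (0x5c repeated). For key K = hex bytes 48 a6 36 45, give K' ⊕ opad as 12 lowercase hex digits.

Key hex bytes 48 a6 36 45 is 4 bytes ≤ B = 6; zero-pad to 6 bytes: K' = 48 a6 36 45 00 00.
XOR each byte with 0x5c: 48⊕5c=14, a6⊕5c=fa, 36⊕5c=6a, 45⊕5c=19, 00⊕5c=5c, 00⊕5c=5c.

14fa6a195c5c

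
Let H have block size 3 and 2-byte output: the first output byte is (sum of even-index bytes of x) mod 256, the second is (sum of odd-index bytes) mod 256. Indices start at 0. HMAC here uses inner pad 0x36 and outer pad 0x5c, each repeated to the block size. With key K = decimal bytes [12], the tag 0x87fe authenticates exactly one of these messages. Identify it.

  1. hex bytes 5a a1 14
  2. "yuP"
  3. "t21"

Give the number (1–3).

3

Key decimal bytes [12] = 0c is 1 byte ≤ B = 3; zero-pad to 3 bytes: K' = 0c 00 00.
K' ⊕ ipad = 3a 36 36; K' ⊕ opad = 50 5c 5c.
m1: inner = H(3a 36 36 5a a1 14) = 11 a4; tag = H(50 5c 5c 11 a4) = 506d
m2: inner = H(3a 36 36 79 75 50) = e5 ff; tag = H(50 5c 5c e5 ff) = ab41
m3: inner = H(3a 36 36 74 32 31) = a2 db; tag = H(50 5c 5c a2 db) = 87fe ← matches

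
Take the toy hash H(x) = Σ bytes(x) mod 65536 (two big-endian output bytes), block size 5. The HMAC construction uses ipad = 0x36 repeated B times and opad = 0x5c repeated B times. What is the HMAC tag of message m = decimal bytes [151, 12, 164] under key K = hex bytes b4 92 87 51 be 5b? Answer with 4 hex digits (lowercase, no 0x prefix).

Key hex bytes b4 92 87 51 be 5b is 6 bytes > B = 5, so hash it first: H(key) = 03 37, then zero-pad to 5 bytes: K' = 03 37 00 00 00.
K' ⊕ ipad = 35 01 36 36 36.  K' ⊕ opad = 5f 6b 5c 5c 5c.
Inner input = (K'⊕ipad) ∥ m = 35 01 36 36 36 ∥ 97 0c a4.
Inner hash: sum = 53+1+54+54+54+151+12+164 = 543 → 02 1f.
Outer input = (K'⊕opad) ∥ inner = 5f 6b 5c 5c 5c ∥ 02 1f.
Outer hash (tag): sum = 95+107+92+92+92+2+31 = 511 → 01 ff.

01ff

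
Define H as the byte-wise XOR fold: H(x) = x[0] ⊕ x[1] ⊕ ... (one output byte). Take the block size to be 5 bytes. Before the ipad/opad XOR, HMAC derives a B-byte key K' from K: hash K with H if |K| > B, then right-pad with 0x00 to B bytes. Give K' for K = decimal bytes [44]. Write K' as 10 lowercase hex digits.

Key decimal bytes [44] = 2c is 1 byte ≤ B = 5; zero-pad to 5 bytes: K' = 2c 00 00 00 00.

2c00000000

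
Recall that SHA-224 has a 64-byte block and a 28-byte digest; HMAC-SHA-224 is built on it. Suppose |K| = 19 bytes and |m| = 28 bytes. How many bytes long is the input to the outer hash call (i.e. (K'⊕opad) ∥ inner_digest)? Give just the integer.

92

Key is 19 ≤ 64 bytes, zero-padded: |K'| = 64.
Outer input = (K'⊕opad) ∥ H(inner) → 64 + 28 = 92 bytes.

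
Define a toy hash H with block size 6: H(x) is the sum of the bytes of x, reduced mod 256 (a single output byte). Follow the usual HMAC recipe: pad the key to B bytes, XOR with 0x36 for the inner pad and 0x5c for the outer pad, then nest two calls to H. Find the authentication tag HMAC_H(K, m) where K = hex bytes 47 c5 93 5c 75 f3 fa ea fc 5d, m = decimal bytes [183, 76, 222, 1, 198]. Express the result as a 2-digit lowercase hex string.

Key hex bytes 47 c5 93 5c 75 f3 fa ea fc 5d is 10 bytes > B = 6, so hash it first: H(key) = a0, then zero-pad to 6 bytes: K' = a0 00 00 00 00 00.
K' ⊕ ipad = 96 36 36 36 36 36.  K' ⊕ opad = fc 5c 5c 5c 5c 5c.
Inner input = (K'⊕ipad) ∥ m = 96 36 36 36 36 36 ∥ b7 4c de 01 c6.
Inner hash: sum = 150+54+54+54+54+54+183+76+222+1+198 = 1100; mod 256 = 76 → 4c.
Outer input = (K'⊕opad) ∥ inner = fc 5c 5c 5c 5c 5c ∥ 4c.
Outer hash (tag): sum = 252+92+92+92+92+92+76 = 788; mod 256 = 20 → 14.

14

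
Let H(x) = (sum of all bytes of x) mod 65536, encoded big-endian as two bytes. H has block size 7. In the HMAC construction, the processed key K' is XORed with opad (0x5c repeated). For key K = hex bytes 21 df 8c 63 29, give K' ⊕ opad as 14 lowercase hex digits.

Key hex bytes 21 df 8c 63 29 is 5 bytes ≤ B = 7; zero-pad to 7 bytes: K' = 21 df 8c 63 29 00 00.
XOR each byte with 0x5c: 21⊕5c=7d, df⊕5c=83, 8c⊕5c=d0, 63⊕5c=3f, 29⊕5c=75, 00⊕5c=5c, 00⊕5c=5c.

7d83d03f755c5c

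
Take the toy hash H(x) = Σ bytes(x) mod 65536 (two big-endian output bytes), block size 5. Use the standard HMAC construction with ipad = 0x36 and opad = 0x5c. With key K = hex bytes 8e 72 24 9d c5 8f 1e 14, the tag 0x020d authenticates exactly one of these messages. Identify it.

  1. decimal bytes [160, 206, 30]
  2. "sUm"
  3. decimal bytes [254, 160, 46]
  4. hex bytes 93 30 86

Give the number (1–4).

2

Key hex bytes 8e 72 24 9d c5 8f 1e 14 is 8 bytes > B = 5, so hash it first: H(key) = 03 47, then zero-pad to 5 bytes: K' = 03 47 00 00 00.
K' ⊕ ipad = 35 71 36 36 36; K' ⊕ opad = 5f 1b 5c 5c 5c.
m1: inner = H(35 71 36 36 36 a0 ce 1e) = 02 d4; tag = H(5f 1b 5c 5c 5c 02 d4) = 0264
m2: inner = H(35 71 36 36 36 73 55 6d) = 02 7d; tag = H(5f 1b 5c 5c 5c 02 7d) = 020d ← matches
m3: inner = H(35 71 36 36 36 fe a0 2e) = 03 14; tag = H(5f 1b 5c 5c 5c 03 14) = 01a5
m4: inner = H(35 71 36 36 36 93 30 86) = 02 91; tag = H(5f 1b 5c 5c 5c 02 91) = 0221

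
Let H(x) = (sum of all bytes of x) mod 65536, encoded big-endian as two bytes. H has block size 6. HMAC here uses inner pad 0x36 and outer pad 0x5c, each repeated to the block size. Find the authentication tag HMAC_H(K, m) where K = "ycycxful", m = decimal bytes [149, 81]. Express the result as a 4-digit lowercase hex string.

Key "ycycxful" = 79 63 79 63 78 66 75 6c is 8 bytes > B = 6, so hash it first: H(key) = 03 77, then zero-pad to 6 bytes: K' = 03 77 00 00 00 00.
K' ⊕ ipad = 35 41 36 36 36 36.  K' ⊕ opad = 5f 2b 5c 5c 5c 5c.
Inner input = (K'⊕ipad) ∥ m = 35 41 36 36 36 36 ∥ 95 51.
Inner hash: sum = 53+65+54+54+54+54+149+81 = 564 → 02 34.
Outer input = (K'⊕opad) ∥ inner = 5f 2b 5c 5c 5c 5c ∥ 02 34.
Outer hash (tag): sum = 95+43+92+92+92+92+2+52 = 560 → 02 30.

0230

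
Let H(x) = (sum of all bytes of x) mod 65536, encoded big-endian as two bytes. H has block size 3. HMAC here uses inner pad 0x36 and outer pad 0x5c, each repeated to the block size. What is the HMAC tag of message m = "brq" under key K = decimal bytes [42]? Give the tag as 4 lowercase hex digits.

01fc

Key decimal bytes [42] = 2a is 1 byte ≤ B = 3; zero-pad to 3 bytes: K' = 2a 00 00.
K' ⊕ ipad = 1c 36 36.  K' ⊕ opad = 76 5c 5c.
Inner input = (K'⊕ipad) ∥ m = 1c 36 36 ∥ 62 72 71.
Inner hash: sum = 28+54+54+98+114+113 = 461 → 01 cd.
Outer input = (K'⊕opad) ∥ inner = 76 5c 5c ∥ 01 cd.
Outer hash (tag): sum = 118+92+92+1+205 = 508 → 01 fc.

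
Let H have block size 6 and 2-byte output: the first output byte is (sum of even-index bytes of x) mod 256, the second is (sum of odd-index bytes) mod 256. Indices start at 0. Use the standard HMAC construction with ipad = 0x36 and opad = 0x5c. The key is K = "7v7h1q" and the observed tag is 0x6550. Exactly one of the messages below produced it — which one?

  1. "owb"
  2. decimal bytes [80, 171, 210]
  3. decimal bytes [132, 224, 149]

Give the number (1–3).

Key "7v7h1q" = 37 76 37 68 31 71 is exactly B = 6 bytes: K' = 37 76 37 68 31 71.
K' ⊕ ipad = 01 40 01 5e 07 47; K' ⊕ opad = 6b 2a 6b 34 6d 2d.
m1: inner = H(01 40 01 5e 07 47 6f 77 62) = da 5c; tag = H(6b 2a 6b 34 6d 2d da 5c) = 1de7
m2: inner = H(01 40 01 5e 07 47 50 ab d2) = 2b 90; tag = H(6b 2a 6b 34 6d 2d 2b 90) = 6e1b
m3: inner = H(01 40 01 5e 07 47 84 e0 95) = 22 c5; tag = H(6b 2a 6b 34 6d 2d 22 c5) = 6550 ← matches

3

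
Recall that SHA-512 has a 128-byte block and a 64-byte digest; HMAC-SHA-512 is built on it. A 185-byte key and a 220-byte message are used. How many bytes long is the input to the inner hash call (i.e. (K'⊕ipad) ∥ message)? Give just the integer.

Key is 185 > 128 bytes, so it is hashed to 64 bytes then zero-padded to 128: |K'| = 128.
Inner input = (K'⊕ipad) ∥ m → 128 + 220 = 348 bytes.

348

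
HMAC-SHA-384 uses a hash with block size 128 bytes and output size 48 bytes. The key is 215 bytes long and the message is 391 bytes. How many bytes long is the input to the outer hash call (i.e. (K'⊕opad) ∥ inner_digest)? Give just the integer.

Key is 215 > 128 bytes, so it is hashed to 48 bytes then zero-padded to 128: |K'| = 128.
Outer input = (K'⊕opad) ∥ H(inner) → 128 + 48 = 176 bytes.

176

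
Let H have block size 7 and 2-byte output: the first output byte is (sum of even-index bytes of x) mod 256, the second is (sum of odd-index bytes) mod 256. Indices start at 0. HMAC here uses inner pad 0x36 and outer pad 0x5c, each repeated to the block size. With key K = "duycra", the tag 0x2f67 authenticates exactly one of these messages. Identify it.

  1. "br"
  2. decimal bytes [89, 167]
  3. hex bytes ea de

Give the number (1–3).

Key "duycra" = 64 75 79 63 72 61 is 6 bytes ≤ B = 7; zero-pad to 7 bytes: K' = 64 75 79 63 72 61 00.
K' ⊕ ipad = 52 43 4f 55 44 57 36; K' ⊕ opad = 38 29 25 3f 2e 3d 5c.
m1: inner = H(52 43 4f 55 44 57 36 62 72) = 8d 51; tag = H(38 29 25 3f 2e 3d 5c 8d 51) = 3832
m2: inner = H(52 43 4f 55 44 57 36 59 a7) = c2 48; tag = H(38 29 25 3f 2e 3d 5c c2 48) = 2f67 ← matches
m3: inner = H(52 43 4f 55 44 57 36 ea de) = f9 d9; tag = H(38 29 25 3f 2e 3d 5c f9 d9) = c09e

2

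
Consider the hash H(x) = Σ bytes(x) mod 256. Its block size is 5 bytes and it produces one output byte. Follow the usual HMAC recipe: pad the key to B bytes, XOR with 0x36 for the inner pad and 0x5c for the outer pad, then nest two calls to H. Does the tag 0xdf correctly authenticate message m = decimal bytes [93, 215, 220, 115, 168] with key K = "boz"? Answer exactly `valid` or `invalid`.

valid

Key "boz" = 62 6f 7a is 3 bytes ≤ B = 5; zero-pad to 5 bytes: K' = 62 6f 7a 00 00.
K' ⊕ ipad = 54 59 4c 36 36; K' ⊕ opad = 3e 33 26 5c 5c.
Inner hash: sum = 84+89+76+54+54+93+215+220+115+168 = 1168; mod 256 = 144 → 90.
Outer hash (recomputed tag): sum = 62+51+38+92+92+144 = 479; mod 256 = 223 → df.
Recomputed tag = df; claimed = df → match.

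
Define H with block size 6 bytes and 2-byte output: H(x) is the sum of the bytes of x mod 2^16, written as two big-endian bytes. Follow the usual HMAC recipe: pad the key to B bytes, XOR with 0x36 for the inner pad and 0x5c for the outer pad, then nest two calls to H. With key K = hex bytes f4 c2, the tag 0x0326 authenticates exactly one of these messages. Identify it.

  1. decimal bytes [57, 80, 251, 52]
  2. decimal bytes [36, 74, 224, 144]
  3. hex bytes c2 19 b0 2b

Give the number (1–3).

Key hex bytes f4 c2 is 2 bytes ≤ B = 6; zero-pad to 6 bytes: K' = f4 c2 00 00 00 00.
K' ⊕ ipad = c2 f4 36 36 36 36; K' ⊕ opad = a8 9e 5c 5c 5c 5c.
m1: inner = H(c2 f4 36 36 36 36 39 50 fb 34) = 04 46; tag = H(a8 9e 5c 5c 5c 5c 04 46) = 0300
m2: inner = H(c2 f4 36 36 36 36 24 4a e0 90) = 04 6c; tag = H(a8 9e 5c 5c 5c 5c 04 6c) = 0326 ← matches
m3: inner = H(c2 f4 36 36 36 36 c2 19 b0 2b) = 04 44; tag = H(a8 9e 5c 5c 5c 5c 04 44) = 02fe

2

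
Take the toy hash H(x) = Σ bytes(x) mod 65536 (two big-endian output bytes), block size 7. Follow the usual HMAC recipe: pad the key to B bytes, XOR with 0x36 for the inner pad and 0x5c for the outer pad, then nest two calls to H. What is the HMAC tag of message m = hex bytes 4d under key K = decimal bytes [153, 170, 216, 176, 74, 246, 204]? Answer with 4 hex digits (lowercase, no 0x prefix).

04c2

Key decimal bytes [153, 170, 216, 176, 74, 246, 204] = 99 aa d8 b0 4a f6 cc is exactly B = 7 bytes: K' = 99 aa d8 b0 4a f6 cc.
K' ⊕ ipad = af 9c ee 86 7c c0 fa.  K' ⊕ opad = c5 f6 84 ec 16 aa 90.
Inner input = (K'⊕ipad) ∥ m = af 9c ee 86 7c c0 fa ∥ 4d.
Inner hash: sum = 175+156+238+134+124+192+250+77 = 1346 → 05 42.
Outer input = (K'⊕opad) ∥ inner = c5 f6 84 ec 16 aa 90 ∥ 05 42.
Outer hash (tag): sum = 197+246+132+236+22+170+144+5+66 = 1218 → 04 c2.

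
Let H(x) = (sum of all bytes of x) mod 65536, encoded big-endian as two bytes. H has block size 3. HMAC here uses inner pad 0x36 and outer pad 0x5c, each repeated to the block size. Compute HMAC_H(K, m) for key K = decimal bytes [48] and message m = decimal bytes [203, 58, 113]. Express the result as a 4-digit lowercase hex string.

Key decimal bytes [48] = 30 is 1 byte ≤ B = 3; zero-pad to 3 bytes: K' = 30 00 00.
K' ⊕ ipad = 06 36 36.  K' ⊕ opad = 6c 5c 5c.
Inner input = (K'⊕ipad) ∥ m = 06 36 36 ∥ cb 3a 71.
Inner hash: sum = 6+54+54+203+58+113 = 488 → 01 e8.
Outer input = (K'⊕opad) ∥ inner = 6c 5c 5c ∥ 01 e8.
Outer hash (tag): sum = 108+92+92+1+232 = 525 → 02 0d.

020d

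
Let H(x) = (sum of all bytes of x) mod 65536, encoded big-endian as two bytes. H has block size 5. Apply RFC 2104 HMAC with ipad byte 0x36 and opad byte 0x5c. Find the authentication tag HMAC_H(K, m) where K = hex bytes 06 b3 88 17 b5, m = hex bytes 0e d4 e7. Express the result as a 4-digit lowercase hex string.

0434

Key hex bytes 06 b3 88 17 b5 is exactly B = 5 bytes: K' = 06 b3 88 17 b5.
K' ⊕ ipad = 30 85 be 21 83.  K' ⊕ opad = 5a ef d4 4b e9.
Inner input = (K'⊕ipad) ∥ m = 30 85 be 21 83 ∥ 0e d4 e7.
Inner hash: sum = 48+133+190+33+131+14+212+231 = 992 → 03 e0.
Outer input = (K'⊕opad) ∥ inner = 5a ef d4 4b e9 ∥ 03 e0.
Outer hash (tag): sum = 90+239+212+75+233+3+224 = 1076 → 04 34.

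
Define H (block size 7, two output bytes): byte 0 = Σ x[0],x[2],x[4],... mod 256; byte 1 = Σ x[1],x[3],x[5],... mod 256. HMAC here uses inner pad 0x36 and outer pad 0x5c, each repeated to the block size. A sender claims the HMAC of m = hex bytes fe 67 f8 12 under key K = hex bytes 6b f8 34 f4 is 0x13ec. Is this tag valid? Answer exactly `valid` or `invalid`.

valid

Key hex bytes 6b f8 34 f4 is 4 bytes ≤ B = 7; zero-pad to 7 bytes: K' = 6b f8 34 f4 00 00 00.
K' ⊕ ipad = 5d ce 02 c2 36 36 36; K' ⊕ opad = 37 a4 68 a8 5c 5c 5c.
Inner hash: even-index sum = 324 mod 256 = 68; odd-index sum = 956 mod 256 = 188 → 44 bc.
Outer hash (recomputed tag): even-index sum = 531 mod 256 = 19; odd-index sum = 492 mod 256 = 236 → 13 ec.
Recomputed tag = 13ec; claimed = 13ec → match.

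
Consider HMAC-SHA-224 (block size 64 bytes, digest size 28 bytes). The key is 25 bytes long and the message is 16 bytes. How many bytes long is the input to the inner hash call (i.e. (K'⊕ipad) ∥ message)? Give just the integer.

80

Key is 25 ≤ 64 bytes, zero-padded: |K'| = 64.
Inner input = (K'⊕ipad) ∥ m → 64 + 16 = 80 bytes.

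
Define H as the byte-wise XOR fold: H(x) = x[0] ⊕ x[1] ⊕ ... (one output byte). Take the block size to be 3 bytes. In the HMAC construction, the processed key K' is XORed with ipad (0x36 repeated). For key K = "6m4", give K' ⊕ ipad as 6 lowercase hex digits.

Key "6m4" = 36 6d 34 is exactly B = 3 bytes: K' = 36 6d 34.
XOR each byte with 0x36: 36⊕36=00, 6d⊕36=5b, 34⊕36=02.

005b02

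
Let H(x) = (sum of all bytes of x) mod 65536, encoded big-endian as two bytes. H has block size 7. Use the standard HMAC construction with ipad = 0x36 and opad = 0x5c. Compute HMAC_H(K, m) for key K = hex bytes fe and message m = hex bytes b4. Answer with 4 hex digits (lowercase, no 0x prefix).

038c

Key hex bytes fe is 1 byte ≤ B = 7; zero-pad to 7 bytes: K' = fe 00 00 00 00 00 00.
K' ⊕ ipad = c8 36 36 36 36 36 36.  K' ⊕ opad = a2 5c 5c 5c 5c 5c 5c.
Inner input = (K'⊕ipad) ∥ m = c8 36 36 36 36 36 36 ∥ b4.
Inner hash: sum = 200+54+54+54+54+54+54+180 = 704 → 02 c0.
Outer input = (K'⊕opad) ∥ inner = a2 5c 5c 5c 5c 5c 5c ∥ 02 c0.
Outer hash (tag): sum = 162+92+92+92+92+92+92+2+192 = 908 → 03 8c.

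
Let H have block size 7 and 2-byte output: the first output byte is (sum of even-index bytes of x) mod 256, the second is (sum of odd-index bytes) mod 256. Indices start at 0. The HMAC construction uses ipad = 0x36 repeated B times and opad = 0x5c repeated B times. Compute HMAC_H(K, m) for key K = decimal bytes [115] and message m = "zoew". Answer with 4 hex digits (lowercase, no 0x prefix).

Key decimal bytes [115] = 73 is 1 byte ≤ B = 7; zero-pad to 7 bytes: K' = 73 00 00 00 00 00 00.
K' ⊕ ipad = 45 36 36 36 36 36 36.  K' ⊕ opad = 2f 5c 5c 5c 5c 5c 5c.
Inner input = (K'⊕ipad) ∥ m = 45 36 36 36 36 36 36 ∥ 7a 6f 65 77.
Inner hash: even-index sum = 461 mod 256 = 205; odd-index sum = 385 mod 256 = 129 → cd 81.
Outer input = (K'⊕opad) ∥ inner = 2f 5c 5c 5c 5c 5c 5c ∥ cd 81.
Outer hash (tag): even-index sum = 452 mod 256 = 196; odd-index sum = 481 mod 256 = 225 → c4 e1.

c4e1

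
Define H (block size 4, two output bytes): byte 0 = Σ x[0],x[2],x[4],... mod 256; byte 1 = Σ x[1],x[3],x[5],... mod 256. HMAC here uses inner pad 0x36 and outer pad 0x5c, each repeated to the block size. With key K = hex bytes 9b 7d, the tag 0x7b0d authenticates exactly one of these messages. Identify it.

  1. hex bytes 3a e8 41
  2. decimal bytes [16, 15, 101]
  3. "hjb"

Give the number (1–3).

Key hex bytes 9b 7d is 2 bytes ≤ B = 4; zero-pad to 4 bytes: K' = 9b 7d 00 00.
K' ⊕ ipad = ad 4b 36 36; K' ⊕ opad = c7 21 5c 5c.
m1: inner = H(ad 4b 36 36 3a e8 41) = 5e 69; tag = H(c7 21 5c 5c 5e 69) = 81e6
m2: inner = H(ad 4b 36 36 10 0f 65) = 58 90; tag = H(c7 21 5c 5c 58 90) = 7b0d ← matches
m3: inner = H(ad 4b 36 36 68 6a 62) = ad eb; tag = H(c7 21 5c 5c ad eb) = d068

2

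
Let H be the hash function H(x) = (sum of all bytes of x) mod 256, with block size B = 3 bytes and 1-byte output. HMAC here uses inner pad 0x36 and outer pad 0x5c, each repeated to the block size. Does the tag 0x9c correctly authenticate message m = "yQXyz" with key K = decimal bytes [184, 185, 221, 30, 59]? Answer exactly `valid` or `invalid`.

invalid

Key decimal bytes [184, 185, 221, 30, 59] = b8 b9 dd 1e 3b is 5 bytes > B = 3, so hash it first: H(key) = a7, then zero-pad to 3 bytes: K' = a7 00 00.
K' ⊕ ipad = 91 36 36; K' ⊕ opad = fb 5c 5c.
Inner hash: sum = 145+54+54+121+81+88+121+122 = 786; mod 256 = 18 → 12.
Outer hash (recomputed tag): sum = 251+92+92+18 = 453; mod 256 = 197 → c5.
Recomputed tag = c5; claimed = 9c → mismatch.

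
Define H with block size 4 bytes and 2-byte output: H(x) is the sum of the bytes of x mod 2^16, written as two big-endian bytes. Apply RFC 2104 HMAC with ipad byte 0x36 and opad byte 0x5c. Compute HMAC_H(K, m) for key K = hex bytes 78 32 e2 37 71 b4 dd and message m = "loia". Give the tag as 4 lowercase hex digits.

Key hex bytes 78 32 e2 37 71 b4 dd is 7 bytes > B = 4, so hash it first: H(key) = 03 c5, then zero-pad to 4 bytes: K' = 03 c5 00 00.
K' ⊕ ipad = 35 f3 36 36.  K' ⊕ opad = 5f 99 5c 5c.
Inner input = (K'⊕ipad) ∥ m = 35 f3 36 36 ∥ 6c 6f 69 61.
Inner hash: sum = 53+243+54+54+108+111+105+97 = 825 → 03 39.
Outer input = (K'⊕opad) ∥ inner = 5f 99 5c 5c ∥ 03 39.
Outer hash (tag): sum = 95+153+92+92+3+57 = 492 → 01 ec.

01ec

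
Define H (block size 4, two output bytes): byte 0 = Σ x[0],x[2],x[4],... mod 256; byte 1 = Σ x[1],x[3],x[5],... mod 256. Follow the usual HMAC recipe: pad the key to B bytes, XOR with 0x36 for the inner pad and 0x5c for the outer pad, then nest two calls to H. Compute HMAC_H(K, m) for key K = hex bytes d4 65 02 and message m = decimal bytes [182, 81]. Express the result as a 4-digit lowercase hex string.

b26f

Key hex bytes d4 65 02 is 3 bytes ≤ B = 4; zero-pad to 4 bytes: K' = d4 65 02 00.
K' ⊕ ipad = e2 53 34 36.  K' ⊕ opad = 88 39 5e 5c.
Inner input = (K'⊕ipad) ∥ m = e2 53 34 36 ∥ b6 51.
Inner hash: even-index sum = 460 mod 256 = 204; odd-index sum = 218 mod 256 = 218 → cc da.
Outer input = (K'⊕opad) ∥ inner = 88 39 5e 5c ∥ cc da.
Outer hash (tag): even-index sum = 434 mod 256 = 178; odd-index sum = 367 mod 256 = 111 → b2 6f.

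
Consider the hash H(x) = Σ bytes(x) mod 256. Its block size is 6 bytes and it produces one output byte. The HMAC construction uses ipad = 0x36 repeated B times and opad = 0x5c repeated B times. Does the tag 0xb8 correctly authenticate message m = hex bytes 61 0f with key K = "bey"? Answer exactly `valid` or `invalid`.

Key "bey" = 62 65 79 is 3 bytes ≤ B = 6; zero-pad to 6 bytes: K' = 62 65 79 00 00 00.
K' ⊕ ipad = 54 53 4f 36 36 36; K' ⊕ opad = 3e 39 25 5c 5c 5c.
Inner hash: sum = 84+83+79+54+54+54+97+15 = 520; mod 256 = 8 → 08.
Outer hash (recomputed tag): sum = 62+57+37+92+92+92+8 = 440; mod 256 = 184 → b8.
Recomputed tag = b8; claimed = b8 → match.

valid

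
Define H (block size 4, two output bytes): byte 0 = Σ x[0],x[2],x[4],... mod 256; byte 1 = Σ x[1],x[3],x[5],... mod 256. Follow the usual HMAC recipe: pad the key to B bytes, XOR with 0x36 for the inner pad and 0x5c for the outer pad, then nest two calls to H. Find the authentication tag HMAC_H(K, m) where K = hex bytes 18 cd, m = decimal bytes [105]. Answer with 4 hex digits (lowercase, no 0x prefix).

Key hex bytes 18 cd is 2 bytes ≤ B = 4; zero-pad to 4 bytes: K' = 18 cd 00 00.
K' ⊕ ipad = 2e fb 36 36.  K' ⊕ opad = 44 91 5c 5c.
Inner input = (K'⊕ipad) ∥ m = 2e fb 36 36 ∥ 69.
Inner hash: even-index sum = 205 mod 256 = 205; odd-index sum = 305 mod 256 = 49 → cd 31.
Outer input = (K'⊕opad) ∥ inner = 44 91 5c 5c ∥ cd 31.
Outer hash (tag): even-index sum = 365 mod 256 = 109; odd-index sum = 286 mod 256 = 30 → 6d 1e.

6d1e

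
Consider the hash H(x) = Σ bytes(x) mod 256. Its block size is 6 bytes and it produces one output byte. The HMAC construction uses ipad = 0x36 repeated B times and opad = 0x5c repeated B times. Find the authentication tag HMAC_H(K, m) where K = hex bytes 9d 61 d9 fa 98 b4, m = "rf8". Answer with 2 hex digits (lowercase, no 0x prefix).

d2

Key hex bytes 9d 61 d9 fa 98 b4 is exactly B = 6 bytes: K' = 9d 61 d9 fa 98 b4.
K' ⊕ ipad = ab 57 ef cc ae 82.  K' ⊕ opad = c1 3d 85 a6 c4 e8.
Inner input = (K'⊕ipad) ∥ m = ab 57 ef cc ae 82 ∥ 72 66 38.
Inner hash: sum = 171+87+239+204+174+130+114+102+56 = 1277; mod 256 = 253 → fd.
Outer input = (K'⊕opad) ∥ inner = c1 3d 85 a6 c4 e8 ∥ fd.
Outer hash (tag): sum = 193+61+133+166+196+232+253 = 1234; mod 256 = 210 → d2.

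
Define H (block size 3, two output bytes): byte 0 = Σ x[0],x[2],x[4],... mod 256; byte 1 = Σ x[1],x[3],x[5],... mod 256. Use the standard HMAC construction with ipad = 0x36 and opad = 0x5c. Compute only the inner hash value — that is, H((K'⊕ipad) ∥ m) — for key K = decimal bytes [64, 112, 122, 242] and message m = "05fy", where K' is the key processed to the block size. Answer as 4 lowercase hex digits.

70ea

Key decimal bytes [64, 112, 122, 242] = 40 70 7a f2 is 4 bytes > B = 3, so hash it first: H(key) = ba 62, then zero-pad to 3 bytes: K' = ba 62 00.
K' ⊕ ipad = 8c 54 36.
Inner input = 8c 54 36 ∥ 30 35 66 79.
Inner hash: even-index sum = 368 mod 256 = 112; odd-index sum = 234 mod 256 = 234 → 70 ea.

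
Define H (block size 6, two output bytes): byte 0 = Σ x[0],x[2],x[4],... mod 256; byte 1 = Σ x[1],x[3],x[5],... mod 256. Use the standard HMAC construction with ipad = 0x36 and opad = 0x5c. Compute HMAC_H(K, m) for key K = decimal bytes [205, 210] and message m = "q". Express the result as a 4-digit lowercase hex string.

Key decimal bytes [205, 210] = cd d2 is 2 bytes ≤ B = 6; zero-pad to 6 bytes: K' = cd d2 00 00 00 00.
K' ⊕ ipad = fb e4 36 36 36 36.  K' ⊕ opad = 91 8e 5c 5c 5c 5c.
Inner input = (K'⊕ipad) ∥ m = fb e4 36 36 36 36 ∥ 71.
Inner hash: even-index sum = 472 mod 256 = 216; odd-index sum = 336 mod 256 = 80 → d8 50.
Outer input = (K'⊕opad) ∥ inner = 91 8e 5c 5c 5c 5c ∥ d8 50.
Outer hash (tag): even-index sum = 545 mod 256 = 33; odd-index sum = 406 mod 256 = 150 → 21 96.

2196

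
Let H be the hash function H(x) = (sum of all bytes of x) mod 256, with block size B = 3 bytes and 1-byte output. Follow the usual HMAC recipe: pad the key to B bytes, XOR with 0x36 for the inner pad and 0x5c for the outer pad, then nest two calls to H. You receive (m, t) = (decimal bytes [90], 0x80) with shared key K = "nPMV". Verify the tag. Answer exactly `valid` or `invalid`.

invalid

Key "nPMV" = 6e 50 4d 56 is 4 bytes > B = 3, so hash it first: H(key) = 61, then zero-pad to 3 bytes: K' = 61 00 00.
K' ⊕ ipad = 57 36 36; K' ⊕ opad = 3d 5c 5c.
Inner hash: sum = 87+54+54+90 = 285; mod 256 = 29 → 1d.
Outer hash (recomputed tag): sum = 61+92+92+29 = 274; mod 256 = 18 → 12.
Recomputed tag = 12; claimed = 80 → mismatch.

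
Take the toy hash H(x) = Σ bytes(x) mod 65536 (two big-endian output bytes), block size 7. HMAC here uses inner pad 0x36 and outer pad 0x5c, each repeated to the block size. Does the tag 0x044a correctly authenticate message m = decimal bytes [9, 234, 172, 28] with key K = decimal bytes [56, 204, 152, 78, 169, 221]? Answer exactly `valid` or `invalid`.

Key decimal bytes [56, 204, 152, 78, 169, 221] = 38 cc 98 4e a9 dd is 6 bytes ≤ B = 7; zero-pad to 7 bytes: K' = 38 cc 98 4e a9 dd 00.
K' ⊕ ipad = 0e fa ae 78 9f eb 36; K' ⊕ opad = 64 90 c4 12 f5 81 5c.
Inner hash: sum = 14+250+174+120+159+235+54+9+234+172+28 = 1449 → 05 a9.
Outer hash (recomputed tag): sum = 100+144+196+18+245+129+92+5+169 = 1098 → 04 4a.
Recomputed tag = 044a; claimed = 044a → match.

valid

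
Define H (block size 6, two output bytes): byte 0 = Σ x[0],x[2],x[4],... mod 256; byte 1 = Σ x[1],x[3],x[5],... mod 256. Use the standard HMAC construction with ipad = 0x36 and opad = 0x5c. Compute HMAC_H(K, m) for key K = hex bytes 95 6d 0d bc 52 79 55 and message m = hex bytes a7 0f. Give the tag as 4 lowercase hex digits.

Key hex bytes 95 6d 0d bc 52 79 55 is 7 bytes > B = 6, so hash it first: H(key) = 49 a2, then zero-pad to 6 bytes: K' = 49 a2 00 00 00 00.
K' ⊕ ipad = 7f 94 36 36 36 36.  K' ⊕ opad = 15 fe 5c 5c 5c 5c.
Inner input = (K'⊕ipad) ∥ m = 7f 94 36 36 36 36 ∥ a7 0f.
Inner hash: even-index sum = 402 mod 256 = 146; odd-index sum = 271 mod 256 = 15 → 92 0f.
Outer input = (K'⊕opad) ∥ inner = 15 fe 5c 5c 5c 5c ∥ 92 0f.
Outer hash (tag): even-index sum = 351 mod 256 = 95; odd-index sum = 453 mod 256 = 197 → 5f c5.

5fc5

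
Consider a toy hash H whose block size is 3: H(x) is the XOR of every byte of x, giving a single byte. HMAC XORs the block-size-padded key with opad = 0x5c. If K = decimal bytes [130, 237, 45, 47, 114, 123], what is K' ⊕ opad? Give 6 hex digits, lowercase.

Key decimal bytes [130, 237, 45, 47, 114, 123] = 82 ed 2d 2f 72 7b is 6 bytes > B = 3, so hash it first: H(key) = 64, then zero-pad to 3 bytes: K' = 64 00 00.
XOR each byte with 0x5c: 64⊕5c=38, 00⊕5c=5c, 00⊕5c=5c.

385c5c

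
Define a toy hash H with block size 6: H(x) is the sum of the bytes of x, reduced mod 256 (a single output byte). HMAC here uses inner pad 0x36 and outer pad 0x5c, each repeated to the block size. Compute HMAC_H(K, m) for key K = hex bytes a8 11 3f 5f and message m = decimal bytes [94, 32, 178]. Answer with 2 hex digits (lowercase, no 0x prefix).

32

Key hex bytes a8 11 3f 5f is 4 bytes ≤ B = 6; zero-pad to 6 bytes: K' = a8 11 3f 5f 00 00.
K' ⊕ ipad = 9e 27 09 69 36 36.  K' ⊕ opad = f4 4d 63 03 5c 5c.
Inner input = (K'⊕ipad) ∥ m = 9e 27 09 69 36 36 ∥ 5e 20 b2.
Inner hash: sum = 158+39+9+105+54+54+94+32+178 = 723; mod 256 = 211 → d3.
Outer input = (K'⊕opad) ∥ inner = f4 4d 63 03 5c 5c ∥ d3.
Outer hash (tag): sum = 244+77+99+3+92+92+211 = 818; mod 256 = 50 → 32.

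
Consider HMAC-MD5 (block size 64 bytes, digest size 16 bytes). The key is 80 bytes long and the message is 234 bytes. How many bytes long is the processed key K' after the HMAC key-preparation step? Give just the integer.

64

Key is 80 > 64 bytes, so it is hashed to 16 bytes then zero-padded to 64: |K'| = 64.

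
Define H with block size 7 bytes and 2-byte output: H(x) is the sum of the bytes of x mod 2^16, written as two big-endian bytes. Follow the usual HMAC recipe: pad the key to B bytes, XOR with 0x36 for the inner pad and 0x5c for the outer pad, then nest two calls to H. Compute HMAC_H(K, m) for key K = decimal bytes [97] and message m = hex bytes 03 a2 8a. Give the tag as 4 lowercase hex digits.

Key decimal bytes [97] = 61 is 1 byte ≤ B = 7; zero-pad to 7 bytes: K' = 61 00 00 00 00 00 00.
K' ⊕ ipad = 57 36 36 36 36 36 36.  K' ⊕ opad = 3d 5c 5c 5c 5c 5c 5c.
Inner input = (K'⊕ipad) ∥ m = 57 36 36 36 36 36 36 ∥ 03 a2 8a.
Inner hash: sum = 87+54+54+54+54+54+54+3+162+138 = 714 → 02 ca.
Outer input = (K'⊕opad) ∥ inner = 3d 5c 5c 5c 5c 5c 5c ∥ 02 ca.
Outer hash (tag): sum = 61+92+92+92+92+92+92+2+202 = 817 → 03 31.

0331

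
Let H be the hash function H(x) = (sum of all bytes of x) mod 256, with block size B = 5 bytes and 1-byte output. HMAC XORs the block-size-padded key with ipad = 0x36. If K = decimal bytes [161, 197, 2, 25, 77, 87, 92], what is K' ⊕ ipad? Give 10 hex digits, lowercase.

b736363636

Key decimal bytes [161, 197, 2, 25, 77, 87, 92] = a1 c5 02 19 4d 57 5c is 7 bytes > B = 5, so hash it first: H(key) = 81, then zero-pad to 5 bytes: K' = 81 00 00 00 00.
XOR each byte with 0x36: 81⊕36=b7, 00⊕36=36, 00⊕36=36, 00⊕36=36, 00⊕36=36.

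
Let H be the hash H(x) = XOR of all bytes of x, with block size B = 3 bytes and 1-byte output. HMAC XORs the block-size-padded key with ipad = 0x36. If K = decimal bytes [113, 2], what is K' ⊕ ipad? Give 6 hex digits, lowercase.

473436

Key decimal bytes [113, 2] = 71 02 is 2 bytes ≤ B = 3; zero-pad to 3 bytes: K' = 71 02 00.
XOR each byte with 0x36: 71⊕36=47, 02⊕36=34, 00⊕36=36.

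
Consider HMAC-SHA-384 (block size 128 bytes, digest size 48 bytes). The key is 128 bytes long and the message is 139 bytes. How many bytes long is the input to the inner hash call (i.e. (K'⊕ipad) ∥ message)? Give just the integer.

Key is 128 ≤ 128 bytes, zero-padded: |K'| = 128.
Inner input = (K'⊕ipad) ∥ m → 128 + 139 = 267 bytes.

267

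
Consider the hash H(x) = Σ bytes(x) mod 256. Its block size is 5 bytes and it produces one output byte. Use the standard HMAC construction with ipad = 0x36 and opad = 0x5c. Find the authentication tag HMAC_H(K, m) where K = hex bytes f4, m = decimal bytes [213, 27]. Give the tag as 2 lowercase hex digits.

a2

Key hex bytes f4 is 1 byte ≤ B = 5; zero-pad to 5 bytes: K' = f4 00 00 00 00.
K' ⊕ ipad = c2 36 36 36 36.  K' ⊕ opad = a8 5c 5c 5c 5c.
Inner input = (K'⊕ipad) ∥ m = c2 36 36 36 36 ∥ d5 1b.
Inner hash: sum = 194+54+54+54+54+213+27 = 650; mod 256 = 138 → 8a.
Outer input = (K'⊕opad) ∥ inner = a8 5c 5c 5c 5c ∥ 8a.
Outer hash (tag): sum = 168+92+92+92+92+138 = 674; mod 256 = 162 → a2.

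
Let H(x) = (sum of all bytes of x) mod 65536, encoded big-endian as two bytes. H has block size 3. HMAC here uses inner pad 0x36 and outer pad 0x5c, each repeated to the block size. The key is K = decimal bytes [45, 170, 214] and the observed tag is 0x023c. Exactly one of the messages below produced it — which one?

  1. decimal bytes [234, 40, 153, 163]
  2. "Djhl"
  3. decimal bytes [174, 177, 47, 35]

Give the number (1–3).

3

Key decimal bytes [45, 170, 214] = 2d aa d6 is exactly B = 3 bytes: K' = 2d aa d6.
K' ⊕ ipad = 1b 9c e0; K' ⊕ opad = 71 f6 8a.
m1: inner = H(1b 9c e0 ea 28 99 a3) = 03 e5; tag = H(71 f6 8a 03 e5) = 02d9
m2: inner = H(1b 9c e0 44 6a 68 6c) = 03 19; tag = H(71 f6 8a 03 19) = 020d
m3: inner = H(1b 9c e0 ae b1 2f 23) = 03 48; tag = H(71 f6 8a 03 48) = 023c ← matches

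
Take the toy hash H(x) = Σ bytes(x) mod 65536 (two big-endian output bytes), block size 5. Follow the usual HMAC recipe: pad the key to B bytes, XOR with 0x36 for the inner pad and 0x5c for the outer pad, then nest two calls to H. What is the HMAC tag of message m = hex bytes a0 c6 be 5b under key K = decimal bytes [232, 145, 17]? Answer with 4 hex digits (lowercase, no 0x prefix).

Key decimal bytes [232, 145, 17] = e8 91 11 is 3 bytes ≤ B = 5; zero-pad to 5 bytes: K' = e8 91 11 00 00.
K' ⊕ ipad = de a7 27 36 36.  K' ⊕ opad = b4 cd 4d 5c 5c.
Inner input = (K'⊕ipad) ∥ m = de a7 27 36 36 ∥ a0 c6 be 5b.
Inner hash: sum = 222+167+39+54+54+160+198+190+91 = 1175 → 04 97.
Outer input = (K'⊕opad) ∥ inner = b4 cd 4d 5c 5c ∥ 04 97.
Outer hash (tag): sum = 180+205+77+92+92+4+151 = 801 → 03 21.

0321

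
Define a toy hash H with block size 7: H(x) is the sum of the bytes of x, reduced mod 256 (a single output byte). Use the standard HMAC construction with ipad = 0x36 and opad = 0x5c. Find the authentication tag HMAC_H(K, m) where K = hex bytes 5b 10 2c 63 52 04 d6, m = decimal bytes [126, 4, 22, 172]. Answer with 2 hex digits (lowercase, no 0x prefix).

Key hex bytes 5b 10 2c 63 52 04 d6 is exactly B = 7 bytes: K' = 5b 10 2c 63 52 04 d6.
K' ⊕ ipad = 6d 26 1a 55 64 32 e0.  K' ⊕ opad = 07 4c 70 3f 0e 58 8a.
Inner input = (K'⊕ipad) ∥ m = 6d 26 1a 55 64 32 e0 ∥ 7e 04 16 ac.
Inner hash: sum = 109+38+26+85+100+50+224+126+4+22+172 = 956; mod 256 = 188 → bc.
Outer input = (K'⊕opad) ∥ inner = 07 4c 70 3f 0e 58 8a ∥ bc.
Outer hash (tag): sum = 7+76+112+63+14+88+138+188 = 686; mod 256 = 174 → ae.

ae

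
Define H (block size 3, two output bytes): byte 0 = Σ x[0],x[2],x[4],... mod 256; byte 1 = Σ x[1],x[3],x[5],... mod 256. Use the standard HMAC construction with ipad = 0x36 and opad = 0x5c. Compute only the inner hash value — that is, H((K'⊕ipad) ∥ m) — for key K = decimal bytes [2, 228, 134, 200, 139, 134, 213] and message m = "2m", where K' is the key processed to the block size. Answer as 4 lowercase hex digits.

8136

Key decimal bytes [2, 228, 134, 200, 139, 134, 213] = 02 e4 86 c8 8b 86 d5 is 7 bytes > B = 3, so hash it first: H(key) = e8 32, then zero-pad to 3 bytes: K' = e8 32 00.
K' ⊕ ipad = de 04 36.
Inner input = de 04 36 ∥ 32 6d.
Inner hash: even-index sum = 385 mod 256 = 129; odd-index sum = 54 mod 256 = 54 → 81 36.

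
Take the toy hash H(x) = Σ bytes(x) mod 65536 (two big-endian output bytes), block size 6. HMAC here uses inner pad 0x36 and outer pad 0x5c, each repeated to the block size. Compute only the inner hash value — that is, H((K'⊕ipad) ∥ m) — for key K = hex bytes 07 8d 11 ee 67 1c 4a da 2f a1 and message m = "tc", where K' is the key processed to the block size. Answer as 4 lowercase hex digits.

Key hex bytes 07 8d 11 ee 67 1c 4a da 2f a1 is 10 bytes > B = 6, so hash it first: H(key) = 04 0a, then zero-pad to 6 bytes: K' = 04 0a 00 00 00 00.
K' ⊕ ipad = 32 3c 36 36 36 36.
Inner input = 32 3c 36 36 36 36 ∥ 74 63.
Inner hash: sum = 50+60+54+54+54+54+116+99 = 541 → 02 1d.

021d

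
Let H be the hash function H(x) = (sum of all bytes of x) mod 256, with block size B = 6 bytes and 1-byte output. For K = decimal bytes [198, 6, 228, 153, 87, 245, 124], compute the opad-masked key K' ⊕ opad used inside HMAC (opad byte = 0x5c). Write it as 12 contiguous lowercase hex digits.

Key decimal bytes [198, 6, 228, 153, 87, 245, 124] = c6 06 e4 99 57 f5 7c is 7 bytes > B = 6, so hash it first: H(key) = 11, then zero-pad to 6 bytes: K' = 11 00 00 00 00 00.
XOR each byte with 0x5c: 11⊕5c=4d, 00⊕5c=5c, 00⊕5c=5c, 00⊕5c=5c, 00⊕5c=5c, 00⊕5c=5c.

4d5c5c5c5c5c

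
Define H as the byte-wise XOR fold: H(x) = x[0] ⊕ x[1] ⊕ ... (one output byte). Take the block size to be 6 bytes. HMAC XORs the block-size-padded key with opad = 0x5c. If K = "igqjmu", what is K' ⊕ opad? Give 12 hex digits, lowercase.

353b2d363129

Key "igqjmu" = 69 67 71 6a 6d 75 is exactly B = 6 bytes: K' = 69 67 71 6a 6d 75.
XOR each byte with 0x5c: 69⊕5c=35, 67⊕5c=3b, 71⊕5c=2d, 6a⊕5c=36, 6d⊕5c=31, 75⊕5c=29.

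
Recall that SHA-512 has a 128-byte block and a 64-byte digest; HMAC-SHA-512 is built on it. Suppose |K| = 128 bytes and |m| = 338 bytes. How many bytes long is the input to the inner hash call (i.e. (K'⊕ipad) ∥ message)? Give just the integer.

466

Key is 128 ≤ 128 bytes, zero-padded: |K'| = 128.
Inner input = (K'⊕ipad) ∥ m → 128 + 338 = 466 bytes.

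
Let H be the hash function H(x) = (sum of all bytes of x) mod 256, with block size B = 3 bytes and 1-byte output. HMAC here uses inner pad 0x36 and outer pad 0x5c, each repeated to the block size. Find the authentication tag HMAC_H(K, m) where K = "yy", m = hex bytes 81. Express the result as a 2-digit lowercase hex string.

fb

Key "yy" = 79 79 is 2 bytes ≤ B = 3; zero-pad to 3 bytes: K' = 79 79 00.
K' ⊕ ipad = 4f 4f 36.  K' ⊕ opad = 25 25 5c.
Inner input = (K'⊕ipad) ∥ m = 4f 4f 36 ∥ 81.
Inner hash: sum = 79+79+54+129 = 341; mod 256 = 85 → 55.
Outer input = (K'⊕opad) ∥ inner = 25 25 5c ∥ 55.
Outer hash (tag): sum = 37+37+92+85 = 251 → fb.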